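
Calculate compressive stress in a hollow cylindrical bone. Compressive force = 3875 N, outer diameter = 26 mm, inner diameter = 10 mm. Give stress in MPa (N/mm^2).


A = pi*(r_o^2 - r_i^2)
r_o = 13 mm, r_i = 5 mm
A = 452.389 mm^2
sigma = F/A = 3875 / 452.389
sigma = 8.566 MPa


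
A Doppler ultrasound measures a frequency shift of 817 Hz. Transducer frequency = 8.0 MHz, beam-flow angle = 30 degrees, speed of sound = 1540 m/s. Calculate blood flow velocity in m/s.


v = fd * c / (2 * f0 * cos(theta))
v = 817 * 1540 / (2 * 8.0000e+06 * cos(30))
v = 0.0908 m/s


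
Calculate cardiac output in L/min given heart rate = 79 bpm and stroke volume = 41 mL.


CO = HR * SV
CO = 79 * 41 / 1000
CO = 3.239 L/min


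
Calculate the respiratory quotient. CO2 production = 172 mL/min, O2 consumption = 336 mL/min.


RQ = VCO2 / VO2
RQ = 172 / 336
RQ = 0.5119


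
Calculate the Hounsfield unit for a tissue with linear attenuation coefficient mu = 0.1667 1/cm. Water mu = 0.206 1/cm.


HU = ((mu_tissue - mu_water) / mu_water) * 1000
HU = ((0.1667 - 0.206) / 0.206) * 1000
HU = -190.8


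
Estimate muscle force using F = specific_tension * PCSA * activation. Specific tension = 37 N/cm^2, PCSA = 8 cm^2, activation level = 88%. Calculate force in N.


F = sigma * PCSA * activation
F = 37 * 8 * 0.88
F = 260.5 N


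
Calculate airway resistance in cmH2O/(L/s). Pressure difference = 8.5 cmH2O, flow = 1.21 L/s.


R = dP / flow
R = 8.5 / 1.21
R = 7.025 cmH2O/(L/s)


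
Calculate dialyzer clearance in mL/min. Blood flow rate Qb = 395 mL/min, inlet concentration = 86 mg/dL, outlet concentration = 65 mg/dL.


K = Qb * (Cb_in - Cb_out) / Cb_in
K = 395 * (86 - 65) / 86
K = 96.45 mL/min


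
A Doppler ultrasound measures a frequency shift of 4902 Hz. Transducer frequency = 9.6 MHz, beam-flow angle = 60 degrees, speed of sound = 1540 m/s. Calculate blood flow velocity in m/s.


v = fd * c / (2 * f0 * cos(theta))
v = 4902 * 1540 / (2 * 9.6000e+06 * cos(60))
v = 0.7864 m/s


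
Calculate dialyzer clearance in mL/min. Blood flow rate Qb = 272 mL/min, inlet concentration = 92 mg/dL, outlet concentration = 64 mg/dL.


K = Qb * (Cb_in - Cb_out) / Cb_in
K = 272 * (92 - 64) / 92
K = 82.78 mL/min


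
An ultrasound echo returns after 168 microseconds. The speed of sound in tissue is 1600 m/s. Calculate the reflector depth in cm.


depth = c * t / 2
t = 168 us = 1.6800e-04 s
depth = 1600 * 1.6800e-04 / 2
depth = 0.1344 m = 13.44 cm


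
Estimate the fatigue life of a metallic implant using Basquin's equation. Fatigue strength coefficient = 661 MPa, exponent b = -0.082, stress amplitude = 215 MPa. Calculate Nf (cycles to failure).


sigma_a = sigma_f' * (2Nf)^b
2Nf = (sigma_a/sigma_f')^(1/b)
2Nf = (215/661)^(1/-0.082)
2Nf = 887828.87
Nf = 4.439e+05


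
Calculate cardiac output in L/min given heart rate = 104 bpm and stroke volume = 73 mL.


CO = HR * SV
CO = 104 * 73 / 1000
CO = 7.592 L/min


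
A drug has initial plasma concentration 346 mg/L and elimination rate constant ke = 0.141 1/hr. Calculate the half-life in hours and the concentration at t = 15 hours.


t_half = ln(2) / ke = 0.693147 / 0.141 = 4.916 hr
C(t) = C0 * exp(-ke*t) = 346 * exp(-0.141*15)
C(15) = 41.74 mg/L


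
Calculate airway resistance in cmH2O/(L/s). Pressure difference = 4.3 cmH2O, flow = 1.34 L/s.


R = dP / flow
R = 4.3 / 1.34
R = 3.209 cmH2O/(L/s)


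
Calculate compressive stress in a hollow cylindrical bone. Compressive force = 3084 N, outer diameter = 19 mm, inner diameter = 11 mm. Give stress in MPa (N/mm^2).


A = pi*(r_o^2 - r_i^2)
r_o = 9.5 mm, r_i = 5.5 mm
A = 188.496 mm^2
sigma = F/A = 3084 / 188.496
sigma = 16.36 MPa


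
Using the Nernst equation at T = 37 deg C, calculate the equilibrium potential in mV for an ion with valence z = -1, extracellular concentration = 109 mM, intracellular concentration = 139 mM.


E = (RT/(zF)) * ln(C_out/C_in)
T = 37 + 273.15 = 310.15 K
E = (8.314 * 310.15 / (-1 * 96485)) * ln(109/139)
E = 6.498 mV


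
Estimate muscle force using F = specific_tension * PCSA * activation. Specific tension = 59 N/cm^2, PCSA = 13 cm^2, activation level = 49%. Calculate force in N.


F = sigma * PCSA * activation
F = 59 * 13 * 0.49
F = 375.8 N


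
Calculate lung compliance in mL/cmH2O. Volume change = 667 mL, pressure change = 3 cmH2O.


C = dV / dP
C = 667 / 3
C = 222.3 mL/cmH2O


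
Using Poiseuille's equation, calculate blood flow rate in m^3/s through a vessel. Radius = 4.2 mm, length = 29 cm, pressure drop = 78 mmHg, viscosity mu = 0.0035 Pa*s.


Q = pi*r^4*dP / (8*mu*L)
r = 0.0042 m, L = 0.29 m
dP = 78 mmHg = 10399.116 Pa
Q = 0.001252 m^3/s


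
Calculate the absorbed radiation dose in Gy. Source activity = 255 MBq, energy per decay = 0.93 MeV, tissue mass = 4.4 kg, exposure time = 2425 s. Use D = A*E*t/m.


A = 255 MBq = 2.5500e+08 Bq
E = 0.93 MeV = 1.48986e-13 J
D = A*E*t/m = 2.5500e+08*1.48986e-13*2425/4.4
D = 0.02094 Gy


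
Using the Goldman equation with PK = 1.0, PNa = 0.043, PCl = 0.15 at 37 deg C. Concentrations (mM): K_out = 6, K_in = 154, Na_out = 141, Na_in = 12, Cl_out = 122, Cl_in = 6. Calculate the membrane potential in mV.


Vm = (RT/F)*ln((PK*Ko + PNa*Nao + PCl*Cli)/(PK*Ki + PNa*Nai + PCl*Clo))
Numer = 12.963, Denom = 172.816
Vm = -69.22 mV


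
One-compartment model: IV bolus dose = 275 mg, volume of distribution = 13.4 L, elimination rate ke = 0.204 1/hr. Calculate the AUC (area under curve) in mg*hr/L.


C0 = Dose/Vd = 275/13.4 = 20.5224 mg/L
AUC = C0/ke = 20.5224/0.204
AUC = 100.6 mg*hr/L


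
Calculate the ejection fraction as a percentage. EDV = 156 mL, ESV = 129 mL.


SV = EDV - ESV = 156 - 129 = 27 mL
EF = SV/EDV * 100 = 27/156 * 100
EF = 17.31%


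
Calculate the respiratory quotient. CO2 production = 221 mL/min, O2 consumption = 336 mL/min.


RQ = VCO2 / VO2
RQ = 221 / 336
RQ = 0.6577


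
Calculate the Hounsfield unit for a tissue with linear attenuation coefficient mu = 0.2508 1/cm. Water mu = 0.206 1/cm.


HU = ((mu_tissue - mu_water) / mu_water) * 1000
HU = ((0.2508 - 0.206) / 0.206) * 1000
HU = 217.5


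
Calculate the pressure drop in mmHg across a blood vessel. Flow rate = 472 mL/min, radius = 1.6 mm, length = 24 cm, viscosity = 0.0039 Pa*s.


dP = 8*mu*L*Q / (pi*r^4)
Q = 472 mL/min = 7.86667e-06 m^3/s
dP = 2861.06 Pa = 2861.06 / 133.322 mmHg = 21.46 mmHg


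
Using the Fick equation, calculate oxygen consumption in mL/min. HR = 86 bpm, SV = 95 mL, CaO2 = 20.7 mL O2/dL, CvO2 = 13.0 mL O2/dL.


CO = HR*SV = 86*95/1000 = 8.17 L/min
a-v O2 diff = 20.7 - 13.0 = 7.7 mL/dL
VO2 = CO * (CaO2-CvO2) * 10 dL/L
VO2 = 8.17 * 7.7 * 10
VO2 = 629.1 mL/min


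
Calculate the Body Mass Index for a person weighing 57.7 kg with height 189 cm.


BMI = weight / height^2
height = 189 cm = 1.89 m
BMI = 57.7 / 1.89^2
BMI = 16.15 kg/m^2


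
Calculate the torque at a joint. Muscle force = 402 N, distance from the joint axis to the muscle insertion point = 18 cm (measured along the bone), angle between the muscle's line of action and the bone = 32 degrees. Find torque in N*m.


Torque = F * d * sin(theta)   (moment arm = d*sin(theta))
d = 18 cm = 0.18 m
Torque = 402 * 0.18 * sin(32)
Torque = 38.34 N*m


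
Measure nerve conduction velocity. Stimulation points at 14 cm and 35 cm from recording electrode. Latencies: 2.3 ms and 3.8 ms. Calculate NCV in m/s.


Distance = (35 - 14) / 100 = 0.21 m
dt = (3.8 - 2.3) / 1000 = 0.0015 s
NCV = dist / dt = 140 m/s


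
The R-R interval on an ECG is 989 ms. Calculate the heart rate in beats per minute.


HR = 60 / RR_interval(s)
RR = 989 ms = 0.989 s
HR = 60 / 0.989 = 60.67 bpm


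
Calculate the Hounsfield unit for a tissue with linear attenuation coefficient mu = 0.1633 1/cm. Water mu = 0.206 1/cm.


HU = ((mu_tissue - mu_water) / mu_water) * 1000
HU = ((0.1633 - 0.206) / 0.206) * 1000
HU = -207.3


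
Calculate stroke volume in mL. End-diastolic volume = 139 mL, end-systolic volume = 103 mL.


SV = EDV - ESV
SV = 139 - 103
SV = 36 mL


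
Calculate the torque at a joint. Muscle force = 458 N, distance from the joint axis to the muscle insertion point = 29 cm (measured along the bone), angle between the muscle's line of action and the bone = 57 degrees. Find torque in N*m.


Torque = F * d * sin(theta)   (moment arm = d*sin(theta))
d = 29 cm = 0.29 m
Torque = 458 * 0.29 * sin(57)
Torque = 111.4 N*m


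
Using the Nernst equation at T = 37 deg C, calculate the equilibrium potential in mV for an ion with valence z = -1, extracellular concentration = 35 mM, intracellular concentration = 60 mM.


E = (RT/(zF)) * ln(C_out/C_in)
T = 37 + 273.15 = 310.15 K
E = (8.314 * 310.15 / (-1 * 96485)) * ln(35/60)
E = 14.4 mV


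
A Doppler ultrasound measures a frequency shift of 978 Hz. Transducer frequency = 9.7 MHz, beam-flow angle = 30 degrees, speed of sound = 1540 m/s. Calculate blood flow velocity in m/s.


v = fd * c / (2 * f0 * cos(theta))
v = 978 * 1540 / (2 * 9.7000e+06 * cos(30))
v = 0.08965 m/s


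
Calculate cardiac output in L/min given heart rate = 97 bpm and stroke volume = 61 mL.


CO = HR * SV
CO = 97 * 61 / 1000
CO = 5.917 L/min


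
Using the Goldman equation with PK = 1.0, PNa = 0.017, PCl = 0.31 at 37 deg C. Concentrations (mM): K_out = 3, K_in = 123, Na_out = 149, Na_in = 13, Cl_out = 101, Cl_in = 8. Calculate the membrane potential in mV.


Vm = (RT/F)*ln((PK*Ko + PNa*Nao + PCl*Cli)/(PK*Ki + PNa*Nai + PCl*Clo))
Numer = 8.013, Denom = 154.531
Vm = -79.09 mV


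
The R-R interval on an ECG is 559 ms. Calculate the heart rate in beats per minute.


HR = 60 / RR_interval(s)
RR = 559 ms = 0.559 s
HR = 60 / 0.559 = 107.3 bpm


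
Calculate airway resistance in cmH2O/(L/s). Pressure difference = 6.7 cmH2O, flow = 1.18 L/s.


R = dP / flow
R = 6.7 / 1.18
R = 5.678 cmH2O/(L/s)


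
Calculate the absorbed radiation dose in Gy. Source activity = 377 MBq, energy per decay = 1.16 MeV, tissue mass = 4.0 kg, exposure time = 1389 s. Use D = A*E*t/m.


A = 377 MBq = 3.7700e+08 Bq
E = 1.16 MeV = 1.85832e-13 J
D = A*E*t/m = 3.7700e+08*1.85832e-13*1389/4.0
D = 0.02433 Gy


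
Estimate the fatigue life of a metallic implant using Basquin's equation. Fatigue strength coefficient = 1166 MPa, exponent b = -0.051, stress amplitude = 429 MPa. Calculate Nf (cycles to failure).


sigma_a = sigma_f' * (2Nf)^b
2Nf = (sigma_a/sigma_f')^(1/b)
2Nf = (429/1166)^(1/-0.051)
2Nf = 3.2699e+08
Nf = 1.6350e+08


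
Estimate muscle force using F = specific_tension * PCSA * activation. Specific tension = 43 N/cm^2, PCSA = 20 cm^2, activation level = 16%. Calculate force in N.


F = sigma * PCSA * activation
F = 43 * 20 * 0.16
F = 137.6 N


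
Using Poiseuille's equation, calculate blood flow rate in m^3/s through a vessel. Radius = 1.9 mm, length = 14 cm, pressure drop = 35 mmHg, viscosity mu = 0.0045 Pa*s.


Q = pi*r^4*dP / (8*mu*L)
r = 0.0019 m, L = 0.14 m
dP = 35 mmHg = 4666.27 Pa
Q = 3.7906e-05 m^3/s


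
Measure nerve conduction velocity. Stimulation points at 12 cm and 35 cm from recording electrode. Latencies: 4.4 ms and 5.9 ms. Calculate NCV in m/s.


Distance = (35 - 12) / 100 = 0.23 m
dt = (5.9 - 4.4) / 1000 = 0.0015 s
NCV = dist / dt = 153.3 m/s


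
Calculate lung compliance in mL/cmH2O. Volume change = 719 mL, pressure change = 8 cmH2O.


C = dV / dP
C = 719 / 8
C = 89.88 mL/cmH2O


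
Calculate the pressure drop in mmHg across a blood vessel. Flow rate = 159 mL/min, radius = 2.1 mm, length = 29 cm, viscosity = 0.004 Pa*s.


dP = 8*mu*L*Q / (pi*r^4)
Q = 159 mL/min = 2.65e-06 m^3/s
dP = 402.501 Pa = 402.501 / 133.322 mmHg = 3.019 mmHg


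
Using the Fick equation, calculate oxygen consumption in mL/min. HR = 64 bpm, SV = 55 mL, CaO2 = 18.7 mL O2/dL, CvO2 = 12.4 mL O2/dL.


CO = HR*SV = 64*55/1000 = 3.52 L/min
a-v O2 diff = 18.7 - 12.4 = 6.3 mL/dL
VO2 = CO * (CaO2-CvO2) * 10 dL/L
VO2 = 3.52 * 6.3 * 10
VO2 = 221.8 mL/min


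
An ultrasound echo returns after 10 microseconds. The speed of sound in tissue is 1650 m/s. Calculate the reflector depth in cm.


depth = c * t / 2
t = 10 us = 1.0000e-05 s
depth = 1650 * 1.0000e-05 / 2
depth = 0.00825 m = 0.825 cm


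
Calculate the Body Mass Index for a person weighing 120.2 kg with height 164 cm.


BMI = weight / height^2
height = 164 cm = 1.64 m
BMI = 120.2 / 1.64^2
BMI = 44.69 kg/m^2


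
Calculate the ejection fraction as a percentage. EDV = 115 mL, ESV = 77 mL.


SV = EDV - ESV = 115 - 77 = 38 mL
EF = SV/EDV * 100 = 38/115 * 100
EF = 33.04%


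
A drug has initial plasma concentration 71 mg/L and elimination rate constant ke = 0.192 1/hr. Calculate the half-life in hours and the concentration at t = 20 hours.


t_half = ln(2) / ke = 0.693147 / 0.192 = 3.61 hr
C(t) = C0 * exp(-ke*t) = 71 * exp(-0.192*20)
C(20) = 1.526 mg/L


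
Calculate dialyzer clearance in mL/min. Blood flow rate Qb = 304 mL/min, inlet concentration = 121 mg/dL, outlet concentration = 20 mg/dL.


K = Qb * (Cb_in - Cb_out) / Cb_in
K = 304 * (121 - 20) / 121
K = 253.8 mL/min


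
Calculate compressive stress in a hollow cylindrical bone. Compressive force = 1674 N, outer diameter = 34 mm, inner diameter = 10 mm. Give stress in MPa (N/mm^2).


A = pi*(r_o^2 - r_i^2)
r_o = 17 mm, r_i = 5 mm
A = 829.38 mm^2
sigma = F/A = 1674 / 829.38
sigma = 2.018 MPa


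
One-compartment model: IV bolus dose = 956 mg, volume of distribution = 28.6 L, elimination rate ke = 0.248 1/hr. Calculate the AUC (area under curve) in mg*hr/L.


C0 = Dose/Vd = 956/28.6 = 33.4266 mg/L
AUC = C0/ke = 33.4266/0.248
AUC = 134.8 mg*hr/L


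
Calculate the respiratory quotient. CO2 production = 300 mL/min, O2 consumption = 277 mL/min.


RQ = VCO2 / VO2
RQ = 300 / 277
RQ = 1.083


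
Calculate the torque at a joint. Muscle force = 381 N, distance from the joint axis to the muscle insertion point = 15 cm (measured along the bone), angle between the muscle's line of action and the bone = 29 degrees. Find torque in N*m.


Torque = F * d * sin(theta)   (moment arm = d*sin(theta))
d = 15 cm = 0.15 m
Torque = 381 * 0.15 * sin(29)
Torque = 27.71 N*m


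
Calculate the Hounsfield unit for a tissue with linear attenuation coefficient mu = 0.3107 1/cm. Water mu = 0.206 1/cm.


HU = ((mu_tissue - mu_water) / mu_water) * 1000
HU = ((0.3107 - 0.206) / 0.206) * 1000
HU = 508.3


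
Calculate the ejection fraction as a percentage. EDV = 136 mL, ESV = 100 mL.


SV = EDV - ESV = 136 - 100 = 36 mL
EF = SV/EDV * 100 = 36/136 * 100
EF = 26.47%


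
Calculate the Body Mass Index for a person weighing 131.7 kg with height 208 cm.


BMI = weight / height^2
height = 208 cm = 2.08 m
BMI = 131.7 / 2.08^2
BMI = 30.44 kg/m^2


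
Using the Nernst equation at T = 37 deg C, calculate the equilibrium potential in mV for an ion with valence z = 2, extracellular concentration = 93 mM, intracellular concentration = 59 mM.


E = (RT/(zF)) * ln(C_out/C_in)
T = 37 + 273.15 = 310.15 K
E = (8.314 * 310.15 / (2 * 96485)) * ln(93/59)
E = 6.081 mV


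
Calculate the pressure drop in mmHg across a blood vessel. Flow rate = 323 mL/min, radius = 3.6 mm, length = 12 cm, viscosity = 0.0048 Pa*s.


dP = 8*mu*L*Q / (pi*r^4)
Q = 323 mL/min = 5.38333e-06 m^3/s
dP = 47.0114 Pa = 47.0114 / 133.322 mmHg = 0.3526 mmHg


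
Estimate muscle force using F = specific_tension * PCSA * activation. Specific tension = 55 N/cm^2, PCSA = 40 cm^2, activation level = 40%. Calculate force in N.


F = sigma * PCSA * activation
F = 55 * 40 * 0.4
F = 880 N


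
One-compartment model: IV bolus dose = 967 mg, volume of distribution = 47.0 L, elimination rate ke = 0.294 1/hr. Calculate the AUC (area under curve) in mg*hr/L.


C0 = Dose/Vd = 967/47.0 = 20.5745 mg/L
AUC = C0/ke = 20.5745/0.294
AUC = 69.98 mg*hr/L


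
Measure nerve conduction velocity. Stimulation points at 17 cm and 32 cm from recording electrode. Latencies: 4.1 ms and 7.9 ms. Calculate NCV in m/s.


Distance = (32 - 17) / 100 = 0.15 m
dt = (7.9 - 4.1) / 1000 = 0.0038 s
NCV = dist / dt = 39.47 m/s


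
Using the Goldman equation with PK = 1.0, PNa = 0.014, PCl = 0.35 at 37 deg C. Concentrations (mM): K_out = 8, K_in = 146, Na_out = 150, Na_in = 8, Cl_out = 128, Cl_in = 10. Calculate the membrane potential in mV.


Vm = (RT/F)*ln((PK*Ko + PNa*Nao + PCl*Cli)/(PK*Ki + PNa*Nai + PCl*Clo))
Numer = 13.6, Denom = 190.912
Vm = -70.6 mV


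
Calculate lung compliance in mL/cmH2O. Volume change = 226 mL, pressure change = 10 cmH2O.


C = dV / dP
C = 226 / 10
C = 22.6 mL/cmH2O


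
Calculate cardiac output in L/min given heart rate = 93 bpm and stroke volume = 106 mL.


CO = HR * SV
CO = 93 * 106 / 1000
CO = 9.858 L/min


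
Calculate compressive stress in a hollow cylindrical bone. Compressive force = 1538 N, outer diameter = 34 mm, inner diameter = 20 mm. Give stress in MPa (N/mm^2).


A = pi*(r_o^2 - r_i^2)
r_o = 17 mm, r_i = 10 mm
A = 593.761 mm^2
sigma = F/A = 1538 / 593.761
sigma = 2.59 MPa


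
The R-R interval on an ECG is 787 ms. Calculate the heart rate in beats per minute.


HR = 60 / RR_interval(s)
RR = 787 ms = 0.787 s
HR = 60 / 0.787 = 76.24 bpm


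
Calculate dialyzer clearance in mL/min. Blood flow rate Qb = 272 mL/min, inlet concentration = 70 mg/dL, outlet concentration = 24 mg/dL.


K = Qb * (Cb_in - Cb_out) / Cb_in
K = 272 * (70 - 24) / 70
K = 178.7 mL/min


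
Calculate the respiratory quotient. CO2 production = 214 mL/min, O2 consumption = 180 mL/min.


RQ = VCO2 / VO2
RQ = 214 / 180
RQ = 1.189


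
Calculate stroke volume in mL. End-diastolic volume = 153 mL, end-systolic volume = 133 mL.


SV = EDV - ESV
SV = 153 - 133
SV = 20 mL


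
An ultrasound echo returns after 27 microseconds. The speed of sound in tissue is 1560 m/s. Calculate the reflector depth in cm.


depth = c * t / 2
t = 27 us = 2.7000e-05 s
depth = 1560 * 2.7000e-05 / 2
depth = 0.02106 m = 2.106 cm


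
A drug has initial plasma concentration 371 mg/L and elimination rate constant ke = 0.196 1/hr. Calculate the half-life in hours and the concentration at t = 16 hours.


t_half = ln(2) / ke = 0.693147 / 0.196 = 3.536 hr
C(t) = C0 * exp(-ke*t) = 371 * exp(-0.196*16)
C(16) = 16.12 mg/L


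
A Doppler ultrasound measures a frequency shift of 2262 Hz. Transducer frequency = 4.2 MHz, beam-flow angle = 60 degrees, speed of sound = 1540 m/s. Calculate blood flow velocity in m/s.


v = fd * c / (2 * f0 * cos(theta))
v = 2262 * 1540 / (2 * 4.2000e+06 * cos(60))
v = 0.8294 m/s


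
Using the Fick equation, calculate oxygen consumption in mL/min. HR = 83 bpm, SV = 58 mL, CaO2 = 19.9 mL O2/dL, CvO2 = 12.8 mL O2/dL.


CO = HR*SV = 83*58/1000 = 4.814 L/min
a-v O2 diff = 19.9 - 12.8 = 7.1 mL/dL
VO2 = CO * (CaO2-CvO2) * 10 dL/L
VO2 = 4.814 * 7.1 * 10
VO2 = 341.8 mL/min


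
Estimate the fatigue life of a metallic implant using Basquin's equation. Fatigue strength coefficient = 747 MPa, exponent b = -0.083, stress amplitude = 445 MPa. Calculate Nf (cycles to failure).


sigma_a = sigma_f' * (2Nf)^b
2Nf = (sigma_a/sigma_f')^(1/b)
2Nf = (445/747)^(1/-0.083)
2Nf = 513.29681
Nf = 256.6


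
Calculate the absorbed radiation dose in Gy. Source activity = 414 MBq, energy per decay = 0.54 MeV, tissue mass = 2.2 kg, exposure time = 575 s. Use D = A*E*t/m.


A = 414 MBq = 4.1400e+08 Bq
E = 0.54 MeV = 8.6508e-14 J
D = A*E*t/m = 4.1400e+08*8.6508e-14*575/2.2
D = 0.009361 Gy


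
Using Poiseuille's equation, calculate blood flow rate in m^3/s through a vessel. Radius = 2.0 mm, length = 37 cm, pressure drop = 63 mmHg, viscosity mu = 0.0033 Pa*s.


Q = pi*r^4*dP / (8*mu*L)
r = 0.002 m, L = 0.37 m
dP = 63 mmHg = 8399.286 Pa
Q = 4.3222e-05 m^3/s


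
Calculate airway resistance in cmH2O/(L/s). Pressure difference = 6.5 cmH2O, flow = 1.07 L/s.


R = dP / flow
R = 6.5 / 1.07
R = 6.075 cmH2O/(L/s)


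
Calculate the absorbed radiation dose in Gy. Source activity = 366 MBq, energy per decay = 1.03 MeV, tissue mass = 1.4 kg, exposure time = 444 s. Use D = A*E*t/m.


A = 366 MBq = 3.6600e+08 Bq
E = 1.03 MeV = 1.65006e-13 J
D = A*E*t/m = 3.6600e+08*1.65006e-13*444/1.4
D = 0.01915 Gy


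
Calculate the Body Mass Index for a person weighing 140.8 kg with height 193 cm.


BMI = weight / height^2
height = 193 cm = 1.93 m
BMI = 140.8 / 1.93^2
BMI = 37.8 kg/m^2


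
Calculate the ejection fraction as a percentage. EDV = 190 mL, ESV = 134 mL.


SV = EDV - ESV = 190 - 134 = 56 mL
EF = SV/EDV * 100 = 56/190 * 100
EF = 29.47%


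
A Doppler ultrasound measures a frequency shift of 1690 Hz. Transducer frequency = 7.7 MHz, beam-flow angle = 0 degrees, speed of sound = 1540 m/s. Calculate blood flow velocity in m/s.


v = fd * c / (2 * f0 * cos(theta))
v = 1690 * 1540 / (2 * 7.7000e+06 * cos(0))
v = 0.169 m/s


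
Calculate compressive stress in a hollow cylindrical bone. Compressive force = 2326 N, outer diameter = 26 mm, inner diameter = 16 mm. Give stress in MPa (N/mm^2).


A = pi*(r_o^2 - r_i^2)
r_o = 13 mm, r_i = 8 mm
A = 329.867 mm^2
sigma = F/A = 2326 / 329.867
sigma = 7.051 MPa


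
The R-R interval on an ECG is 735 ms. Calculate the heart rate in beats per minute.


HR = 60 / RR_interval(s)
RR = 735 ms = 0.735 s
HR = 60 / 0.735 = 81.63 bpm


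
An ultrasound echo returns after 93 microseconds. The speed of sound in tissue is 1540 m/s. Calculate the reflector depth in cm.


depth = c * t / 2
t = 93 us = 9.3000e-05 s
depth = 1540 * 9.3000e-05 / 2
depth = 0.07161 m = 7.161 cm


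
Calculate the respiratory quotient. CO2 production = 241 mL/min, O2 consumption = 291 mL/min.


RQ = VCO2 / VO2
RQ = 241 / 291
RQ = 0.8282


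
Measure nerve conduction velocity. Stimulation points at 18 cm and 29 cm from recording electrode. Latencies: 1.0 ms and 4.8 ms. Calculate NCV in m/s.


Distance = (29 - 18) / 100 = 0.11 m
dt = (4.8 - 1.0) / 1000 = 0.0038 s
NCV = dist / dt = 28.95 m/s


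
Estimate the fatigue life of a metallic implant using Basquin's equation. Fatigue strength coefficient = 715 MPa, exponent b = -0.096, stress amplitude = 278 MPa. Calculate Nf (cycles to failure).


sigma_a = sigma_f' * (2Nf)^b
2Nf = (sigma_a/sigma_f')^(1/b)
2Nf = (278/715)^(1/-0.096)
2Nf = 18773.906
Nf = 9387


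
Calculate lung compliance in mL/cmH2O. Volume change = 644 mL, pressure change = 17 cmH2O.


C = dV / dP
C = 644 / 17
C = 37.88 mL/cmH2O


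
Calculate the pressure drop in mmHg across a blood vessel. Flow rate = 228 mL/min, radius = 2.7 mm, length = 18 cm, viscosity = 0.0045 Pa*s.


dP = 8*mu*L*Q / (pi*r^4)
Q = 228 mL/min = 3.8e-06 m^3/s
dP = 147.487 Pa = 147.487 / 133.322 mmHg = 1.106 mmHg


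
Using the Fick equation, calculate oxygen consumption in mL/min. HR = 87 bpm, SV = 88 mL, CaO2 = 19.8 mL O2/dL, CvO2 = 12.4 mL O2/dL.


CO = HR*SV = 87*88/1000 = 7.656 L/min
a-v O2 diff = 19.8 - 12.4 = 7.4 mL/dL
VO2 = CO * (CaO2-CvO2) * 10 dL/L
VO2 = 7.656 * 7.4 * 10
VO2 = 566.5 mL/min


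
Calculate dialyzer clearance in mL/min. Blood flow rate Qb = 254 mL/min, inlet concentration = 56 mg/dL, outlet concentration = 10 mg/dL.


K = Qb * (Cb_in - Cb_out) / Cb_in
K = 254 * (56 - 10) / 56
K = 208.6 mL/min


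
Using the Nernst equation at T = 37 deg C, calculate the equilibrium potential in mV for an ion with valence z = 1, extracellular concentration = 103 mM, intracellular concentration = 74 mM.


E = (RT/(zF)) * ln(C_out/C_in)
T = 37 + 273.15 = 310.15 K
E = (8.314 * 310.15 / (1 * 96485)) * ln(103/74)
E = 8.837 mV


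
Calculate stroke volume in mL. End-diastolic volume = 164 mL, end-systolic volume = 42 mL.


SV = EDV - ESV
SV = 164 - 42
SV = 122 mL


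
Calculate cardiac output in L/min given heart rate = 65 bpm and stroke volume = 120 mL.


CO = HR * SV
CO = 65 * 120 / 1000
CO = 7.8 L/min


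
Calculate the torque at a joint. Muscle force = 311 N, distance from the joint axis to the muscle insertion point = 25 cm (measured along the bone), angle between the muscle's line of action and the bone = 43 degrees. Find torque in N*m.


Torque = F * d * sin(theta)   (moment arm = d*sin(theta))
d = 25 cm = 0.25 m
Torque = 311 * 0.25 * sin(43)
Torque = 53.03 N*m


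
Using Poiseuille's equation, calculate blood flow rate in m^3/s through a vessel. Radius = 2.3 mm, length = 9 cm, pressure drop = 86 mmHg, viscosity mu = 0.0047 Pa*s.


Q = pi*r^4*dP / (8*mu*L)
r = 0.0023 m, L = 0.09 m
dP = 86 mmHg = 11465.692 Pa
Q = 2.9787e-04 m^3/s


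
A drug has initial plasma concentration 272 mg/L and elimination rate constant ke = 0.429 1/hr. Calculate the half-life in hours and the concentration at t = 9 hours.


t_half = ln(2) / ke = 0.693147 / 0.429 = 1.616 hr
C(t) = C0 * exp(-ke*t) = 272 * exp(-0.429*9)
C(9) = 5.725 mg/L


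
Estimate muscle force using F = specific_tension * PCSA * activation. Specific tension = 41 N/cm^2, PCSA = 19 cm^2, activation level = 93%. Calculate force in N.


F = sigma * PCSA * activation
F = 41 * 19 * 0.93
F = 724.5 N


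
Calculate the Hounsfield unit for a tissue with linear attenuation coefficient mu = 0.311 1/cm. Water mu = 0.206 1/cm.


HU = ((mu_tissue - mu_water) / mu_water) * 1000
HU = ((0.311 - 0.206) / 0.206) * 1000
HU = 509.7


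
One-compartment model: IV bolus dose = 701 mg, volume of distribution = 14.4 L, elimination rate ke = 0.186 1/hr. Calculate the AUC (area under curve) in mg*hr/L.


C0 = Dose/Vd = 701/14.4 = 48.6806 mg/L
AUC = C0/ke = 48.6806/0.186
AUC = 261.7 mg*hr/L


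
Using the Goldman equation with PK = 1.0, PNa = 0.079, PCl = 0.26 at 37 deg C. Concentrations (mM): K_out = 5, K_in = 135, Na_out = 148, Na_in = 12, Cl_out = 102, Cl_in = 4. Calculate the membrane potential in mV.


Vm = (RT/F)*ln((PK*Ko + PNa*Nao + PCl*Cli)/(PK*Ki + PNa*Nai + PCl*Clo))
Numer = 17.732, Denom = 162.468
Vm = -59.2 mV


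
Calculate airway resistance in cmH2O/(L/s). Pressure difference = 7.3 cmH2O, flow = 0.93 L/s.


R = dP / flow
R = 7.3 / 0.93
R = 7.849 cmH2O/(L/s)


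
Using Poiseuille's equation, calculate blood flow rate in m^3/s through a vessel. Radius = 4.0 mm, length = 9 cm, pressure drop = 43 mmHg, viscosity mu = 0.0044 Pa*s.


Q = pi*r^4*dP / (8*mu*L)
r = 0.004 m, L = 0.09 m
dP = 43 mmHg = 5732.846 Pa
Q = 0.001455 m^3/s


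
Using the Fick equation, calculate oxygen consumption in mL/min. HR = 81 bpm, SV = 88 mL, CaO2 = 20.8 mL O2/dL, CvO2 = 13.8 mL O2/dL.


CO = HR*SV = 81*88/1000 = 7.128 L/min
a-v O2 diff = 20.8 - 13.8 = 7 mL/dL
VO2 = CO * (CaO2-CvO2) * 10 dL/L
VO2 = 7.128 * 7 * 10
VO2 = 499 mL/min


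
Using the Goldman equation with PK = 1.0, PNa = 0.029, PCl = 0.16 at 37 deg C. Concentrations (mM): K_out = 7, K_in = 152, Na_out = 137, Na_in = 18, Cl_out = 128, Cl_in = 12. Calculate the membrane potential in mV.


Vm = (RT/F)*ln((PK*Ko + PNa*Nao + PCl*Cli)/(PK*Ki + PNa*Nai + PCl*Clo))
Numer = 12.893, Denom = 173.002
Vm = -69.4 mV


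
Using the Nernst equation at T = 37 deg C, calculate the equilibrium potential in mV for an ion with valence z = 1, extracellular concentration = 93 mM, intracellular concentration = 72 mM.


E = (RT/(zF)) * ln(C_out/C_in)
T = 37 + 273.15 = 310.15 K
E = (8.314 * 310.15 / (1 * 96485)) * ln(93/72)
E = 6.84 mV


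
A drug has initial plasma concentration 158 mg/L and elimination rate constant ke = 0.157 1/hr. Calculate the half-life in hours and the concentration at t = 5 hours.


t_half = ln(2) / ke = 0.693147 / 0.157 = 4.415 hr
C(t) = C0 * exp(-ke*t) = 158 * exp(-0.157*5)
C(5) = 72.07 mg/L


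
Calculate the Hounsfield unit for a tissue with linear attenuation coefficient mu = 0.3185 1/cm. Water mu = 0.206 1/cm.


HU = ((mu_tissue - mu_water) / mu_water) * 1000
HU = ((0.3185 - 0.206) / 0.206) * 1000
HU = 546.1


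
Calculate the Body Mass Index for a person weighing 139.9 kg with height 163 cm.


BMI = weight / height^2
height = 163 cm = 1.63 m
BMI = 139.9 / 1.63^2
BMI = 52.66 kg/m^2


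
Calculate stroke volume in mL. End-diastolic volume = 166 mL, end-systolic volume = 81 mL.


SV = EDV - ESV
SV = 166 - 81
SV = 85 mL


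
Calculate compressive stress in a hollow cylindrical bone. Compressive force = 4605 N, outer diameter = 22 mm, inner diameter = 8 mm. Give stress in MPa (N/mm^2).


A = pi*(r_o^2 - r_i^2)
r_o = 11 mm, r_i = 4 mm
A = 329.867 mm^2
sigma = F/A = 4605 / 329.867
sigma = 13.96 MPa


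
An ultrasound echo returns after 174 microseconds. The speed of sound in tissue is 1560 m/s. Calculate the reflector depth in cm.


depth = c * t / 2
t = 174 us = 1.7400e-04 s
depth = 1560 * 1.7400e-04 / 2
depth = 0.13572 m = 13.572 cm


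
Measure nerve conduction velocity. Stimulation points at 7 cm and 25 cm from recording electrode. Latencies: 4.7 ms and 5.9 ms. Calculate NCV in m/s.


Distance = (25 - 7) / 100 = 0.18 m
dt = (5.9 - 4.7) / 1000 = 0.0012 s
NCV = dist / dt = 150 m/s


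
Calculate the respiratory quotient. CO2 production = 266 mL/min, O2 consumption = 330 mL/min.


RQ = VCO2 / VO2
RQ = 266 / 330
RQ = 0.8061


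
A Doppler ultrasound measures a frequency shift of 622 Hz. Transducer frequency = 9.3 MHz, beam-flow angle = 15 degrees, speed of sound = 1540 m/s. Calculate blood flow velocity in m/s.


v = fd * c / (2 * f0 * cos(theta))
v = 622 * 1540 / (2 * 9.3000e+06 * cos(15))
v = 0.05332 m/s


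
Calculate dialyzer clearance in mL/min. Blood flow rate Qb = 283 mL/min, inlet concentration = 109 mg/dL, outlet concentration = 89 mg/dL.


K = Qb * (Cb_in - Cb_out) / Cb_in
K = 283 * (109 - 89) / 109
K = 51.93 mL/min


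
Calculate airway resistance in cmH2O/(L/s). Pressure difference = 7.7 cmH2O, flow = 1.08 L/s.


R = dP / flow
R = 7.7 / 1.08
R = 7.13 cmH2O/(L/s)


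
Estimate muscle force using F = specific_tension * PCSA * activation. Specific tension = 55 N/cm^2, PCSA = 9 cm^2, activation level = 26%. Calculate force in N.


F = sigma * PCSA * activation
F = 55 * 9 * 0.26
F = 128.7 N


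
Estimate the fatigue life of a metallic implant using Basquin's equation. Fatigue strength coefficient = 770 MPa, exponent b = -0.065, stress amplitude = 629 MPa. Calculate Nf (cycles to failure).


sigma_a = sigma_f' * (2Nf)^b
2Nf = (sigma_a/sigma_f')^(1/b)
2Nf = (629/770)^(1/-0.065)
2Nf = 22.458764
Nf = 11.23


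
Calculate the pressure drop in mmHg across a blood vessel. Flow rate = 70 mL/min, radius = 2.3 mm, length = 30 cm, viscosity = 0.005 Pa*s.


dP = 8*mu*L*Q / (pi*r^4)
Q = 70 mL/min = 1.16667e-06 m^3/s
dP = 159.246 Pa = 159.246 / 133.322 mmHg = 1.194 mmHg


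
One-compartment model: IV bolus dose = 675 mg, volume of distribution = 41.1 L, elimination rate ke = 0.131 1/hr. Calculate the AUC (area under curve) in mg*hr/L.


C0 = Dose/Vd = 675/41.1 = 16.4234 mg/L
AUC = C0/ke = 16.4234/0.131
AUC = 125.4 mg*hr/L


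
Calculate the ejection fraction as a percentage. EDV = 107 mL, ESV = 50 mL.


SV = EDV - ESV = 107 - 50 = 57 mL
EF = SV/EDV * 100 = 57/107 * 100
EF = 53.27%


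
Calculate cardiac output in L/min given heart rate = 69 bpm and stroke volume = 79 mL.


CO = HR * SV
CO = 69 * 79 / 1000
CO = 5.451 L/min


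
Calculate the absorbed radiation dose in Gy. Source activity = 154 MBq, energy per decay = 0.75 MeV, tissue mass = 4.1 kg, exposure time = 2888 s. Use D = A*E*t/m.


A = 154 MBq = 1.5400e+08 Bq
E = 0.75 MeV = 1.2015e-13 J
D = A*E*t/m = 1.5400e+08*1.2015e-13*2888/4.1
D = 0.01303 Gy


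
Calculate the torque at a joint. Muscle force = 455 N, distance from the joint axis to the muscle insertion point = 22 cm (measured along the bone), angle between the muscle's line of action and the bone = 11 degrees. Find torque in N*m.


Torque = F * d * sin(theta)   (moment arm = d*sin(theta))
d = 22 cm = 0.22 m
Torque = 455 * 0.22 * sin(11)
Torque = 19.1 N*m


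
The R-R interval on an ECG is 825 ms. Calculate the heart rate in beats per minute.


HR = 60 / RR_interval(s)
RR = 825 ms = 0.825 s
HR = 60 / 0.825 = 72.73 bpm


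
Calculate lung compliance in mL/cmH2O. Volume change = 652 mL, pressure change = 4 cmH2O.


C = dV / dP
C = 652 / 4
C = 163 mL/cmH2O


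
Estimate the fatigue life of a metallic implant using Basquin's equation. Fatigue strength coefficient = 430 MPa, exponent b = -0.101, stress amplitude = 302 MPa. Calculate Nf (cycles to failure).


sigma_a = sigma_f' * (2Nf)^b
2Nf = (sigma_a/sigma_f')^(1/b)
2Nf = (302/430)^(1/-0.101)
2Nf = 33.068989
Nf = 16.53


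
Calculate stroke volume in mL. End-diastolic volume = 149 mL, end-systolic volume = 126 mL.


SV = EDV - ESV
SV = 149 - 126
SV = 23 mL


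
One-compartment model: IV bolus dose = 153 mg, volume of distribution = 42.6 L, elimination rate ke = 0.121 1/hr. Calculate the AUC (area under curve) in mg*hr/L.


C0 = Dose/Vd = 153/42.6 = 3.59155 mg/L
AUC = C0/ke = 3.59155/0.121
AUC = 29.68 mg*hr/L


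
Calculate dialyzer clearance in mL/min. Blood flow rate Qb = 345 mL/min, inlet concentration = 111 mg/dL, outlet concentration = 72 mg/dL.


K = Qb * (Cb_in - Cb_out) / Cb_in
K = 345 * (111 - 72) / 111
K = 121.2 mL/min


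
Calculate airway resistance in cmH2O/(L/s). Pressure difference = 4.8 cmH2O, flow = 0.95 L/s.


R = dP / flow
R = 4.8 / 0.95
R = 5.053 cmH2O/(L/s)


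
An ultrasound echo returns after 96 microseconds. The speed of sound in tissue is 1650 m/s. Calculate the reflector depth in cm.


depth = c * t / 2
t = 96 us = 9.6000e-05 s
depth = 1650 * 9.6000e-05 / 2
depth = 0.0792 m = 7.92 cm


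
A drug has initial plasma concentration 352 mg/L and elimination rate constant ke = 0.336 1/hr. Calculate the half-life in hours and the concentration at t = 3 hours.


t_half = ln(2) / ke = 0.693147 / 0.336 = 2.063 hr
C(t) = C0 * exp(-ke*t) = 352 * exp(-0.336*3)
C(3) = 128.5 mg/L


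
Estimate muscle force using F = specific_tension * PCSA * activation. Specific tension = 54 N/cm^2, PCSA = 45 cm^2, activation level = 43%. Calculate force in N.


F = sigma * PCSA * activation
F = 54 * 45 * 0.43
F = 1045 N


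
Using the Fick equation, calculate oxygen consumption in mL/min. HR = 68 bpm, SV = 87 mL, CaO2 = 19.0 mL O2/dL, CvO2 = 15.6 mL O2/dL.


CO = HR*SV = 68*87/1000 = 5.916 L/min
a-v O2 diff = 19.0 - 15.6 = 3.4 mL/dL
VO2 = CO * (CaO2-CvO2) * 10 dL/L
VO2 = 5.916 * 3.4 * 10
VO2 = 201.1 mL/min


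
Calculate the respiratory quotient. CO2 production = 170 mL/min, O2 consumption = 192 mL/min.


RQ = VCO2 / VO2
RQ = 170 / 192
RQ = 0.8854


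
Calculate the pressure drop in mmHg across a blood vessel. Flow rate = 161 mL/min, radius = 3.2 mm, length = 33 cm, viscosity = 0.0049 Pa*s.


dP = 8*mu*L*Q / (pi*r^4)
Q = 161 mL/min = 2.68333e-06 m^3/s
dP = 105.372 Pa = 105.372 / 133.322 mmHg = 0.7904 mmHg


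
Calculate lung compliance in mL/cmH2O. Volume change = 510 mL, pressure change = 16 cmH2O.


C = dV / dP
C = 510 / 16
C = 31.88 mL/cmH2O


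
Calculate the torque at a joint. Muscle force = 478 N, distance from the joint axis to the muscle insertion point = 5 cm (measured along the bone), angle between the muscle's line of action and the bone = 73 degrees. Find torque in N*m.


Torque = F * d * sin(theta)   (moment arm = d*sin(theta))
d = 5 cm = 0.05 m
Torque = 478 * 0.05 * sin(73)
Torque = 22.86 N*m


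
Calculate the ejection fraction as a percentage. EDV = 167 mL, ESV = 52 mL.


SV = EDV - ESV = 167 - 52 = 115 mL
EF = SV/EDV * 100 = 115/167 * 100
EF = 68.86%


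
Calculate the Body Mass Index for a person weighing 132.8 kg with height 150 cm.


BMI = weight / height^2
height = 150 cm = 1.5 m
BMI = 132.8 / 1.5^2
BMI = 59.02 kg/m^2


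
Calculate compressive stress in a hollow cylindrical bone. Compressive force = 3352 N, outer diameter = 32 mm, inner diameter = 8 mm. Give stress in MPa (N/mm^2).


A = pi*(r_o^2 - r_i^2)
r_o = 16 mm, r_i = 4 mm
A = 753.982 mm^2
sigma = F/A = 3352 / 753.982
sigma = 4.446 MPa


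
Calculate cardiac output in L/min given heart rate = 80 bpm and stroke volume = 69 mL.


CO = HR * SV
CO = 80 * 69 / 1000
CO = 5.52 L/min


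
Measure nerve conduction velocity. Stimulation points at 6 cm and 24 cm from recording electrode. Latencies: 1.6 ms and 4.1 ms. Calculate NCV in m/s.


Distance = (24 - 6) / 100 = 0.18 m
dt = (4.1 - 1.6) / 1000 = 0.0025 s
NCV = dist / dt = 72 m/s


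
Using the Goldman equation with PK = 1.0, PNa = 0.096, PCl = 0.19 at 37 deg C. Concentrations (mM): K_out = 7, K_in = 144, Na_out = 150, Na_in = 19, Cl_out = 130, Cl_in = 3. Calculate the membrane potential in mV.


Vm = (RT/F)*ln((PK*Ko + PNa*Nao + PCl*Cli)/(PK*Ki + PNa*Nai + PCl*Clo))
Numer = 21.97, Denom = 170.524
Vm = -54.77 mV


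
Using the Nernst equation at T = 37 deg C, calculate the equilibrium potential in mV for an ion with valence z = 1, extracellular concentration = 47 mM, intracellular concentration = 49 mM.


E = (RT/(zF)) * ln(C_out/C_in)
T = 37 + 273.15 = 310.15 K
E = (8.314 * 310.15 / (1 * 96485)) * ln(47/49)
E = -1.114 mV


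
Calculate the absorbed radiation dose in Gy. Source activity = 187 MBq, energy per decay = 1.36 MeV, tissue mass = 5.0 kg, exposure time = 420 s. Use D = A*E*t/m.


A = 187 MBq = 1.8700e+08 Bq
E = 1.36 MeV = 2.17872e-13 J
D = A*E*t/m = 1.8700e+08*2.17872e-13*420/5.0
D = 0.003422 Gy


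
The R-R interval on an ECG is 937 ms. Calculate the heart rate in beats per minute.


HR = 60 / RR_interval(s)
RR = 937 ms = 0.937 s
HR = 60 / 0.937 = 64.03 bpm


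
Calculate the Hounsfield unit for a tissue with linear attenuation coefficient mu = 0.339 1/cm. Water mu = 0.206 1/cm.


HU = ((mu_tissue - mu_water) / mu_water) * 1000
HU = ((0.339 - 0.206) / 0.206) * 1000
HU = 645.6


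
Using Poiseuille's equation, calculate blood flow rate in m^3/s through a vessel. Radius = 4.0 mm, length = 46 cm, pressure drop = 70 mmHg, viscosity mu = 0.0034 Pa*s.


Q = pi*r^4*dP / (8*mu*L)
r = 0.004 m, L = 0.46 m
dP = 70 mmHg = 9332.54 Pa
Q = 5.9988e-04 m^3/s


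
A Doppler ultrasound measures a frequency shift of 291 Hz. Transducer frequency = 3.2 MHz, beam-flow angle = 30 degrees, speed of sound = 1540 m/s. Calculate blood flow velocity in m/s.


v = fd * c / (2 * f0 * cos(theta))
v = 291 * 1540 / (2 * 3.2000e+06 * cos(30))
v = 0.08085 m/s


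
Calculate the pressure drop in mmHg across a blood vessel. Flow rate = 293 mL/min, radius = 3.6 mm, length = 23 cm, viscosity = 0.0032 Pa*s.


dP = 8*mu*L*Q / (pi*r^4)
Q = 293 mL/min = 4.88333e-06 m^3/s
dP = 54.4909 Pa = 54.4909 / 133.322 mmHg = 0.4087 mmHg


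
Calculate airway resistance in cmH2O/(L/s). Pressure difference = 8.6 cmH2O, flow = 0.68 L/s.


R = dP / flow
R = 8.6 / 0.68
R = 12.65 cmH2O/(L/s)


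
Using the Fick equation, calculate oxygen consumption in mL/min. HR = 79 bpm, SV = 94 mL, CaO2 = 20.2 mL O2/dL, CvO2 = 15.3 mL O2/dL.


CO = HR*SV = 79*94/1000 = 7.426 L/min
a-v O2 diff = 20.2 - 15.3 = 4.9 mL/dL
VO2 = CO * (CaO2-CvO2) * 10 dL/L
VO2 = 7.426 * 4.9 * 10
VO2 = 363.9 mL/min


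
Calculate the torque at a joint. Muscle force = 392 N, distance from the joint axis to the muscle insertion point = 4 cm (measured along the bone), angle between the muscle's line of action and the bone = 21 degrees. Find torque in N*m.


Torque = F * d * sin(theta)   (moment arm = d*sin(theta))
d = 4 cm = 0.04 m
Torque = 392 * 0.04 * sin(21)
Torque = 5.619 N*m


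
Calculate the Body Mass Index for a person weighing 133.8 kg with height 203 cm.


BMI = weight / height^2
height = 203 cm = 2.03 m
BMI = 133.8 / 2.03^2
BMI = 32.47 kg/m^2


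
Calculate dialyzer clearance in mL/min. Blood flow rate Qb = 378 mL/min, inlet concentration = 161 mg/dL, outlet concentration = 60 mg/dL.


K = Qb * (Cb_in - Cb_out) / Cb_in
K = 378 * (161 - 60) / 161
K = 237.1 mL/min


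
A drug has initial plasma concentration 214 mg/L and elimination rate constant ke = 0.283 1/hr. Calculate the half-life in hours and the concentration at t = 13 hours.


t_half = ln(2) / ke = 0.693147 / 0.283 = 2.449 hr
C(t) = C0 * exp(-ke*t) = 214 * exp(-0.283*13)
C(13) = 5.403 mg/L
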